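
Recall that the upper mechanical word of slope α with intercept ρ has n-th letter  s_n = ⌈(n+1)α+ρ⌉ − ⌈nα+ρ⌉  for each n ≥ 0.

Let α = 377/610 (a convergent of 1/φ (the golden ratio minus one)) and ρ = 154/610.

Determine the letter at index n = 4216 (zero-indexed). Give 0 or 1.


1

(n+1)α + ρ = (4217·377 + 154) / 610 = 1589963/610
nα + ρ     = (4216·377 + 154) / 610 = 1589586/610
⌈1589963/610⌉ = 2607,  ⌈1589586/610⌉ = 2606
s_{4216} = 2607 − 2606 = 1


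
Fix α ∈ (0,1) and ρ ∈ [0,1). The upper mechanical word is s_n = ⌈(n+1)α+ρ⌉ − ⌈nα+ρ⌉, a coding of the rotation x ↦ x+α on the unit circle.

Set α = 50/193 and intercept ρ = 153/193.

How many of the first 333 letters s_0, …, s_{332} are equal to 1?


#1s = Σ_{n=0}^{332} s_n = Σ_{n=0}^{332} (⌈(n+1)α+ρ⌉ − ⌈nα+ρ⌉)
the sum telescopes: every ⌈nα+ρ⌉ with 0 < n < 333 appears once with + and once with −, leaving ⌈333α+ρ⌉ − ⌈0·α+ρ⌉
333α + ρ = (333·50 + 153) / 193 = 16803/193
ρ = 153/193
⌈16803/193⌉ = 88,  ⌈153/193⌉ = 1
#1s = 88 − 1 = 87

87


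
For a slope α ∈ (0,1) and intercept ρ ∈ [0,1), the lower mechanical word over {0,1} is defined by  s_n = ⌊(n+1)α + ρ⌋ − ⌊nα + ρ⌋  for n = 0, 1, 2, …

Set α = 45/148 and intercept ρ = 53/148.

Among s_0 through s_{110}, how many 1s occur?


34

#1s = Σ_{n=0}^{110} s_n = Σ_{n=0}^{110} (⌊(n+1)α+ρ⌋ − ⌊nα+ρ⌋)
the sum telescopes: every ⌊nα+ρ⌋ with 0 < n < 111 appears once with + and once with −, leaving ⌊111α+ρ⌋ − ⌊0·α+ρ⌋
111α + ρ = (111·45 + 53) / 148 = 5048/148
ρ = 53/148
⌊5048/148⌋ = 34,  ⌊53/148⌋ = 0
#1s = 34 − 0 = 34


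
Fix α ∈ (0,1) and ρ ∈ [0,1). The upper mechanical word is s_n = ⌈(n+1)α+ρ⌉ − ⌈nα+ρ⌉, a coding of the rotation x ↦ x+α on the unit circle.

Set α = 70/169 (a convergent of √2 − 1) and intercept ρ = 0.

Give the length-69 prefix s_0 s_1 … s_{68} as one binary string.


101010010100101010010100101010010100101001010100101001010100101001010

n=0: ⌈(1·70)/169⌉ − ⌈(0·70)/169⌉ = ⌈70/169⌉ − ⌈0/169⌉ = 1 − 0 = 1
n=1: ⌈(2·70)/169⌉ − ⌈(1·70)/169⌉ = ⌈140/169⌉ − ⌈70/169⌉ = 1 − 1 = 0
n=2: ⌈(3·70)/169⌉ − ⌈(2·70)/169⌉ = ⌈210/169⌉ − ⌈140/169⌉ = 2 − 1 = 1
n=3: ⌈(4·70)/169⌉ − ⌈(3·70)/169⌉ = ⌈280/169⌉ − ⌈210/169⌉ = 2 − 2 = 0
n=4: ⌈(5·70)/169⌉ − ⌈(4·70)/169⌉ = ⌈350/169⌉ − ⌈280/169⌉ = 3 − 2 = 1
n=5: ⌈(6·70)/169⌉ − ⌈(5·70)/169⌉ = ⌈420/169⌉ − ⌈350/169⌉ = 3 − 3 = 0
n=6: ⌈(7·70)/169⌉ − ⌈(6·70)/169⌉ = ⌈490/169⌉ − ⌈420/169⌉ = 3 − 3 = 0
n=7: ⌈(8·70)/169⌉ − ⌈(7·70)/169⌉ = ⌈560/169⌉ − ⌈490/169⌉ = 4 − 3 = 1
n=8: ⌈(9·70)/169⌉ − ⌈(8·70)/169⌉ = ⌈630/169⌉ − ⌈560/169⌉ = 4 − 4 = 0
n=9: ⌈(10·70)/169⌉ − ⌈(9·70)/169⌉ = ⌈700/169⌉ − ⌈630/169⌉ = 5 − 4 = 1
n=10: ⌈(11·70)/169⌉ − ⌈(10·70)/169⌉ = ⌈770/169⌉ − ⌈700/169⌉ = 5 − 5 = 0
n=11: ⌈(12·70)/169⌉ − ⌈(11·70)/169⌉ = ⌈840/169⌉ − ⌈770/169⌉ = 5 − 5 = 0
n=12: ⌈(13·70)/169⌉ − ⌈(12·70)/169⌉ = ⌈910/169⌉ − ⌈840/169⌉ = 6 − 5 = 1
n=13: ⌈(14·70)/169⌉ − ⌈(13·70)/169⌉ = ⌈980/169⌉ − ⌈910/169⌉ = 6 − 6 = 0
n=14: ⌈(15·70)/169⌉ − ⌈(14·70)/169⌉ = ⌈1050/169⌉ − ⌈980/169⌉ = 7 − 6 = 1
n=15: ⌈(16·70)/169⌉ − ⌈(15·70)/169⌉ = ⌈1120/169⌉ − ⌈1050/169⌉ = 7 − 7 = 0
n=16: ⌈(17·70)/169⌉ − ⌈(16·70)/169⌉ = ⌈1190/169⌉ − ⌈1120/169⌉ = 8 − 7 = 1
n=17: ⌈(18·70)/169⌉ − ⌈(17·70)/169⌉ = ⌈1260/169⌉ − ⌈1190/169⌉ = 8 − 8 = 0
n=18: ⌈(19·70)/169⌉ − ⌈(18·70)/169⌉ = ⌈1330/169⌉ − ⌈1260/169⌉ = 8 − 8 = 0
n=19: ⌈(20·70)/169⌉ − ⌈(19·70)/169⌉ = ⌈1400/169⌉ − ⌈1330/169⌉ = 9 − 8 = 1
n=20: ⌈(21·70)/169⌉ − ⌈(20·70)/169⌉ = ⌈1470/169⌉ − ⌈1400/169⌉ = 9 − 9 = 0
n=21: ⌈(22·70)/169⌉ − ⌈(21·70)/169⌉ = ⌈1540/169⌉ − ⌈1470/169⌉ = 10 − 9 = 1
n=22: ⌈(23·70)/169⌉ − ⌈(22·70)/169⌉ = ⌈1610/169⌉ − ⌈1540/169⌉ = 10 − 10 = 0
n=23: ⌈(24·70)/169⌉ − ⌈(23·70)/169⌉ = ⌈1680/169⌉ − ⌈1610/169⌉ = 10 − 10 = 0
n=24: ⌈(25·70)/169⌉ − ⌈(24·70)/169⌉ = ⌈1750/169⌉ − ⌈1680/169⌉ = 11 − 10 = 1
n=25: ⌈(26·70)/169⌉ − ⌈(25·70)/169⌉ = ⌈1820/169⌉ − ⌈1750/169⌉ = 11 − 11 = 0
n=26: ⌈(27·70)/169⌉ − ⌈(26·70)/169⌉ = ⌈1890/169⌉ − ⌈1820/169⌉ = 12 − 11 = 1
n=27: ⌈(28·70)/169⌉ − ⌈(27·70)/169⌉ = ⌈1960/169⌉ − ⌈1890/169⌉ = 12 − 12 = 0
n=28: ⌈(29·70)/169⌉ − ⌈(28·70)/169⌉ = ⌈2030/169⌉ − ⌈1960/169⌉ = 13 − 12 = 1
n=29: ⌈(30·70)/169⌉ − ⌈(29·70)/169⌉ = ⌈2100/169⌉ − ⌈2030/169⌉ = 13 − 13 = 0
n=30: ⌈(31·70)/169⌉ − ⌈(30·70)/169⌉ = ⌈2170/169⌉ − ⌈2100/169⌉ = 13 − 13 = 0
n=31: ⌈(32·70)/169⌉ − ⌈(31·70)/169⌉ = ⌈2240/169⌉ − ⌈2170/169⌉ = 14 − 13 = 1
n=32: ⌈(33·70)/169⌉ − ⌈(32·70)/169⌉ = ⌈2310/169⌉ − ⌈2240/169⌉ = 14 − 14 = 0
n=33: ⌈(34·70)/169⌉ − ⌈(33·70)/169⌉ = ⌈2380/169⌉ − ⌈2310/169⌉ = 15 − 14 = 1
n=34: ⌈(35·70)/169⌉ − ⌈(34·70)/169⌉ = ⌈2450/169⌉ − ⌈2380/169⌉ = 15 − 15 = 0
n=35: ⌈(36·70)/169⌉ − ⌈(35·70)/169⌉ = ⌈2520/169⌉ − ⌈2450/169⌉ = 15 − 15 = 0
n=36: ⌈(37·70)/169⌉ − ⌈(36·70)/169⌉ = ⌈2590/169⌉ − ⌈2520/169⌉ = 16 − 15 = 1
n=37: ⌈(38·70)/169⌉ − ⌈(37·70)/169⌉ = ⌈2660/169⌉ − ⌈2590/169⌉ = 16 − 16 = 0
n=38: ⌈(39·70)/169⌉ − ⌈(38·70)/169⌉ = ⌈2730/169⌉ − ⌈2660/169⌉ = 17 − 16 = 1
n=39: ⌈(40·70)/169⌉ − ⌈(39·70)/169⌉ = ⌈2800/169⌉ − ⌈2730/169⌉ = 17 − 17 = 0
n=40: ⌈(41·70)/169⌉ − ⌈(40·70)/169⌉ = ⌈2870/169⌉ − ⌈2800/169⌉ = 17 − 17 = 0
n=41: ⌈(42·70)/169⌉ − ⌈(41·70)/169⌉ = ⌈2940/169⌉ − ⌈2870/169⌉ = 18 − 17 = 1
n=42: ⌈(43·70)/169⌉ − ⌈(42·70)/169⌉ = ⌈3010/169⌉ − ⌈2940/169⌉ = 18 − 18 = 0
n=43: ⌈(44·70)/169⌉ − ⌈(43·70)/169⌉ = ⌈3080/169⌉ − ⌈3010/169⌉ = 19 − 18 = 1
n=44: ⌈(45·70)/169⌉ − ⌈(44·70)/169⌉ = ⌈3150/169⌉ − ⌈3080/169⌉ = 19 − 19 = 0
n=45: ⌈(46·70)/169⌉ − ⌈(45·70)/169⌉ = ⌈3220/169⌉ − ⌈3150/169⌉ = 20 − 19 = 1
n=46: ⌈(47·70)/169⌉ − ⌈(46·70)/169⌉ = ⌈3290/169⌉ − ⌈3220/169⌉ = 20 − 20 = 0
n=47: ⌈(48·70)/169⌉ − ⌈(47·70)/169⌉ = ⌈3360/169⌉ − ⌈3290/169⌉ = 20 − 20 = 0
n=48: ⌈(49·70)/169⌉ − ⌈(48·70)/169⌉ = ⌈3430/169⌉ − ⌈3360/169⌉ = 21 − 20 = 1
n=49: ⌈(50·70)/169⌉ − ⌈(49·70)/169⌉ = ⌈3500/169⌉ − ⌈3430/169⌉ = 21 − 21 = 0
n=50: ⌈(51·70)/169⌉ − ⌈(50·70)/169⌉ = ⌈3570/169⌉ − ⌈3500/169⌉ = 22 − 21 = 1
n=51: ⌈(52·70)/169⌉ − ⌈(51·70)/169⌉ = ⌈3640/169⌉ − ⌈3570/169⌉ = 22 − 22 = 0
n=52: ⌈(53·70)/169⌉ − ⌈(52·70)/169⌉ = ⌈3710/169⌉ − ⌈3640/169⌉ = 22 − 22 = 0
n=53: ⌈(54·70)/169⌉ − ⌈(53·70)/169⌉ = ⌈3780/169⌉ − ⌈3710/169⌉ = 23 − 22 = 1
n=54: ⌈(55·70)/169⌉ − ⌈(54·70)/169⌉ = ⌈3850/169⌉ − ⌈3780/169⌉ = 23 − 23 = 0
n=55: ⌈(56·70)/169⌉ − ⌈(55·70)/169⌉ = ⌈3920/169⌉ − ⌈3850/169⌉ = 24 − 23 = 1
n=56: ⌈(57·70)/169⌉ − ⌈(56·70)/169⌉ = ⌈3990/169⌉ − ⌈3920/169⌉ = 24 − 24 = 0
n=57: ⌈(58·70)/169⌉ − ⌈(57·70)/169⌉ = ⌈4060/169⌉ − ⌈3990/169⌉ = 25 − 24 = 1
n=58: ⌈(59·70)/169⌉ − ⌈(58·70)/169⌉ = ⌈4130/169⌉ − ⌈4060/169⌉ = 25 − 25 = 0
n=59: ⌈(60·70)/169⌉ − ⌈(59·70)/169⌉ = ⌈4200/169⌉ − ⌈4130/169⌉ = 25 − 25 = 0
n=60: ⌈(61·70)/169⌉ − ⌈(60·70)/169⌉ = ⌈4270/169⌉ − ⌈4200/169⌉ = 26 − 25 = 1
n=61: ⌈(62·70)/169⌉ − ⌈(61·70)/169⌉ = ⌈4340/169⌉ − ⌈4270/169⌉ = 26 − 26 = 0
n=62: ⌈(63·70)/169⌉ − ⌈(62·70)/169⌉ = ⌈4410/169⌉ − ⌈4340/169⌉ = 27 − 26 = 1
n=63: ⌈(64·70)/169⌉ − ⌈(63·70)/169⌉ = ⌈4480/169⌉ − ⌈4410/169⌉ = 27 − 27 = 0
n=64: ⌈(65·70)/169⌉ − ⌈(64·70)/169⌉ = ⌈4550/169⌉ − ⌈4480/169⌉ = 27 − 27 = 0
n=65: ⌈(66·70)/169⌉ − ⌈(65·70)/169⌉ = ⌈4620/169⌉ − ⌈4550/169⌉ = 28 − 27 = 1
n=66: ⌈(67·70)/169⌉ − ⌈(66·70)/169⌉ = ⌈4690/169⌉ − ⌈4620/169⌉ = 28 − 28 = 0
n=67: ⌈(68·70)/169⌉ − ⌈(67·70)/169⌉ = ⌈4760/169⌉ − ⌈4690/169⌉ = 29 − 28 = 1
n=68: ⌈(69·70)/169⌉ − ⌈(68·70)/169⌉ = ⌈4830/169⌉ − ⌈4760/169⌉ = 29 − 29 = 0


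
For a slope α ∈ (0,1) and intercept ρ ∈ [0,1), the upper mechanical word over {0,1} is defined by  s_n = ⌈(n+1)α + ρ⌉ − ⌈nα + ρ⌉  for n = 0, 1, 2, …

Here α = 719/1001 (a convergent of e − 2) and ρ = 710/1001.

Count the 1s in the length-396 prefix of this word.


#1s = Σ_{n=0}^{395} s_n = Σ_{n=0}^{395} (⌈(n+1)α+ρ⌉ − ⌈nα+ρ⌉)
the sum telescopes: every ⌈nα+ρ⌉ with 0 < n < 396 appears once with + and once with −, leaving ⌈396α+ρ⌉ − ⌈0·α+ρ⌉
396α + ρ = (396·719 + 710) / 1001 = 285434/1001
ρ = 710/1001
⌈285434/1001⌉ = 286,  ⌈710/1001⌉ = 1
#1s = 286 − 1 = 285

285


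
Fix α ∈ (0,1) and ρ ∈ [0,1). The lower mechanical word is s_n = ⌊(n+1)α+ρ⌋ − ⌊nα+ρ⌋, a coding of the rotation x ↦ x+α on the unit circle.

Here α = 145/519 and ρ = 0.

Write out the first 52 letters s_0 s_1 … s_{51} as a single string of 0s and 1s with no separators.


n=0: ⌊(1·145)/519⌋ − ⌊(0·145)/519⌋ = ⌊145/519⌋ − ⌊0/519⌋ = 0 − 0 = 0
n=1: ⌊(2·145)/519⌋ − ⌊(1·145)/519⌋ = ⌊290/519⌋ − ⌊145/519⌋ = 0 − 0 = 0
n=2: ⌊(3·145)/519⌋ − ⌊(2·145)/519⌋ = ⌊435/519⌋ − ⌊290/519⌋ = 0 − 0 = 0
n=3: ⌊(4·145)/519⌋ − ⌊(3·145)/519⌋ = ⌊580/519⌋ − ⌊435/519⌋ = 1 − 0 = 1
n=4: ⌊(5·145)/519⌋ − ⌊(4·145)/519⌋ = ⌊725/519⌋ − ⌊580/519⌋ = 1 − 1 = 0
n=5: ⌊(6·145)/519⌋ − ⌊(5·145)/519⌋ = ⌊870/519⌋ − ⌊725/519⌋ = 1 − 1 = 0
n=6: ⌊(7·145)/519⌋ − ⌊(6·145)/519⌋ = ⌊1015/519⌋ − ⌊870/519⌋ = 1 − 1 = 0
n=7: ⌊(8·145)/519⌋ − ⌊(7·145)/519⌋ = ⌊1160/519⌋ − ⌊1015/519⌋ = 2 − 1 = 1
n=8: ⌊(9·145)/519⌋ − ⌊(8·145)/519⌋ = ⌊1305/519⌋ − ⌊1160/519⌋ = 2 − 2 = 0
n=9: ⌊(10·145)/519⌋ − ⌊(9·145)/519⌋ = ⌊1450/519⌋ − ⌊1305/519⌋ = 2 − 2 = 0
n=10: ⌊(11·145)/519⌋ − ⌊(10·145)/519⌋ = ⌊1595/519⌋ − ⌊1450/519⌋ = 3 − 2 = 1
n=11: ⌊(12·145)/519⌋ − ⌊(11·145)/519⌋ = ⌊1740/519⌋ − ⌊1595/519⌋ = 3 − 3 = 0
n=12: ⌊(13·145)/519⌋ − ⌊(12·145)/519⌋ = ⌊1885/519⌋ − ⌊1740/519⌋ = 3 − 3 = 0
n=13: ⌊(14·145)/519⌋ − ⌊(13·145)/519⌋ = ⌊2030/519⌋ − ⌊1885/519⌋ = 3 − 3 = 0
n=14: ⌊(15·145)/519⌋ − ⌊(14·145)/519⌋ = ⌊2175/519⌋ − ⌊2030/519⌋ = 4 − 3 = 1
n=15: ⌊(16·145)/519⌋ − ⌊(15·145)/519⌋ = ⌊2320/519⌋ − ⌊2175/519⌋ = 4 − 4 = 0
n=16: ⌊(17·145)/519⌋ − ⌊(16·145)/519⌋ = ⌊2465/519⌋ − ⌊2320/519⌋ = 4 − 4 = 0
n=17: ⌊(18·145)/519⌋ − ⌊(17·145)/519⌋ = ⌊2610/519⌋ − ⌊2465/519⌋ = 5 − 4 = 1
n=18: ⌊(19·145)/519⌋ − ⌊(18·145)/519⌋ = ⌊2755/519⌋ − ⌊2610/519⌋ = 5 − 5 = 0
n=19: ⌊(20·145)/519⌋ − ⌊(19·145)/519⌋ = ⌊2900/519⌋ − ⌊2755/519⌋ = 5 − 5 = 0
n=20: ⌊(21·145)/519⌋ − ⌊(20·145)/519⌋ = ⌊3045/519⌋ − ⌊2900/519⌋ = 5 − 5 = 0
n=21: ⌊(22·145)/519⌋ − ⌊(21·145)/519⌋ = ⌊3190/519⌋ − ⌊3045/519⌋ = 6 − 5 = 1
n=22: ⌊(23·145)/519⌋ − ⌊(22·145)/519⌋ = ⌊3335/519⌋ − ⌊3190/519⌋ = 6 − 6 = 0
n=23: ⌊(24·145)/519⌋ − ⌊(23·145)/519⌋ = ⌊3480/519⌋ − ⌊3335/519⌋ = 6 − 6 = 0
n=24: ⌊(25·145)/519⌋ − ⌊(24·145)/519⌋ = ⌊3625/519⌋ − ⌊3480/519⌋ = 6 − 6 = 0
n=25: ⌊(26·145)/519⌋ − ⌊(25·145)/519⌋ = ⌊3770/519⌋ − ⌊3625/519⌋ = 7 − 6 = 1
n=26: ⌊(27·145)/519⌋ − ⌊(26·145)/519⌋ = ⌊3915/519⌋ − ⌊3770/519⌋ = 7 − 7 = 0
n=27: ⌊(28·145)/519⌋ − ⌊(27·145)/519⌋ = ⌊4060/519⌋ − ⌊3915/519⌋ = 7 − 7 = 0
n=28: ⌊(29·145)/519⌋ − ⌊(28·145)/519⌋ = ⌊4205/519⌋ − ⌊4060/519⌋ = 8 − 7 = 1
n=29: ⌊(30·145)/519⌋ − ⌊(29·145)/519⌋ = ⌊4350/519⌋ − ⌊4205/519⌋ = 8 − 8 = 0
n=30: ⌊(31·145)/519⌋ − ⌊(30·145)/519⌋ = ⌊4495/519⌋ − ⌊4350/519⌋ = 8 − 8 = 0
n=31: ⌊(32·145)/519⌋ − ⌊(31·145)/519⌋ = ⌊4640/519⌋ − ⌊4495/519⌋ = 8 − 8 = 0
n=32: ⌊(33·145)/519⌋ − ⌊(32·145)/519⌋ = ⌊4785/519⌋ − ⌊4640/519⌋ = 9 − 8 = 1
n=33: ⌊(34·145)/519⌋ − ⌊(33·145)/519⌋ = ⌊4930/519⌋ − ⌊4785/519⌋ = 9 − 9 = 0
n=34: ⌊(35·145)/519⌋ − ⌊(34·145)/519⌋ = ⌊5075/519⌋ − ⌊4930/519⌋ = 9 − 9 = 0
n=35: ⌊(36·145)/519⌋ − ⌊(35·145)/519⌋ = ⌊5220/519⌋ − ⌊5075/519⌋ = 10 − 9 = 1
n=36: ⌊(37·145)/519⌋ − ⌊(36·145)/519⌋ = ⌊5365/519⌋ − ⌊5220/519⌋ = 10 − 10 = 0
n=37: ⌊(38·145)/519⌋ − ⌊(37·145)/519⌋ = ⌊5510/519⌋ − ⌊5365/519⌋ = 10 − 10 = 0
n=38: ⌊(39·145)/519⌋ − ⌊(38·145)/519⌋ = ⌊5655/519⌋ − ⌊5510/519⌋ = 10 − 10 = 0
n=39: ⌊(40·145)/519⌋ − ⌊(39·145)/519⌋ = ⌊5800/519⌋ − ⌊5655/519⌋ = 11 − 10 = 1
n=40: ⌊(41·145)/519⌋ − ⌊(40·145)/519⌋ = ⌊5945/519⌋ − ⌊5800/519⌋ = 11 − 11 = 0
n=41: ⌊(42·145)/519⌋ − ⌊(41·145)/519⌋ = ⌊6090/519⌋ − ⌊5945/519⌋ = 11 − 11 = 0
n=42: ⌊(43·145)/519⌋ − ⌊(42·145)/519⌋ = ⌊6235/519⌋ − ⌊6090/519⌋ = 12 − 11 = 1
n=43: ⌊(44·145)/519⌋ − ⌊(43·145)/519⌋ = ⌊6380/519⌋ − ⌊6235/519⌋ = 12 − 12 = 0
n=44: ⌊(45·145)/519⌋ − ⌊(44·145)/519⌋ = ⌊6525/519⌋ − ⌊6380/519⌋ = 12 − 12 = 0
n=45: ⌊(46·145)/519⌋ − ⌊(45·145)/519⌋ = ⌊6670/519⌋ − ⌊6525/519⌋ = 12 − 12 = 0
n=46: ⌊(47·145)/519⌋ − ⌊(46·145)/519⌋ = ⌊6815/519⌋ − ⌊6670/519⌋ = 13 − 12 = 1
n=47: ⌊(48·145)/519⌋ − ⌊(47·145)/519⌋ = ⌊6960/519⌋ − ⌊6815/519⌋ = 13 − 13 = 0
n=48: ⌊(49·145)/519⌋ − ⌊(48·145)/519⌋ = ⌊7105/519⌋ − ⌊6960/519⌋ = 13 − 13 = 0
n=49: ⌊(50·145)/519⌋ − ⌊(49·145)/519⌋ = ⌊7250/519⌋ − ⌊7105/519⌋ = 13 − 13 = 0
n=50: ⌊(51·145)/519⌋ − ⌊(50·145)/519⌋ = ⌊7395/519⌋ − ⌊7250/519⌋ = 14 − 13 = 1
n=51: ⌊(52·145)/519⌋ − ⌊(51·145)/519⌋ = ⌊7540/519⌋ − ⌊7395/519⌋ = 14 − 14 = 0

0001000100100010010001000100100010010001001000100010


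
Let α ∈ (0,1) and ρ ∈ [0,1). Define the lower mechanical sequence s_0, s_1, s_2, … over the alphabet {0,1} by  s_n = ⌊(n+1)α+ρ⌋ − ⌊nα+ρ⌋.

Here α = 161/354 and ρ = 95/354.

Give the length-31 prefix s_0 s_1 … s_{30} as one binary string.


0101001010101010100101010101001

n=0: ⌊(1·161+95)/354⌋ − ⌊(0·161+95)/354⌋ = ⌊256/354⌋ − ⌊95/354⌋ = 0 − 0 = 0
n=1: ⌊(2·161+95)/354⌋ − ⌊(1·161+95)/354⌋ = ⌊417/354⌋ − ⌊256/354⌋ = 1 − 0 = 1
n=2: ⌊(3·161+95)/354⌋ − ⌊(2·161+95)/354⌋ = ⌊578/354⌋ − ⌊417/354⌋ = 1 − 1 = 0
n=3: ⌊(4·161+95)/354⌋ − ⌊(3·161+95)/354⌋ = ⌊739/354⌋ − ⌊578/354⌋ = 2 − 1 = 1
n=4: ⌊(5·161+95)/354⌋ − ⌊(4·161+95)/354⌋ = ⌊900/354⌋ − ⌊739/354⌋ = 2 − 2 = 0
n=5: ⌊(6·161+95)/354⌋ − ⌊(5·161+95)/354⌋ = ⌊1061/354⌋ − ⌊900/354⌋ = 2 − 2 = 0
n=6: ⌊(7·161+95)/354⌋ − ⌊(6·161+95)/354⌋ = ⌊1222/354⌋ − ⌊1061/354⌋ = 3 − 2 = 1
n=7: ⌊(8·161+95)/354⌋ − ⌊(7·161+95)/354⌋ = ⌊1383/354⌋ − ⌊1222/354⌋ = 3 − 3 = 0
n=8: ⌊(9·161+95)/354⌋ − ⌊(8·161+95)/354⌋ = ⌊1544/354⌋ − ⌊1383/354⌋ = 4 − 3 = 1
n=9: ⌊(10·161+95)/354⌋ − ⌊(9·161+95)/354⌋ = ⌊1705/354⌋ − ⌊1544/354⌋ = 4 − 4 = 0
n=10: ⌊(11·161+95)/354⌋ − ⌊(10·161+95)/354⌋ = ⌊1866/354⌋ − ⌊1705/354⌋ = 5 − 4 = 1
n=11: ⌊(12·161+95)/354⌋ − ⌊(11·161+95)/354⌋ = ⌊2027/354⌋ − ⌊1866/354⌋ = 5 − 5 = 0
n=12: ⌊(13·161+95)/354⌋ − ⌊(12·161+95)/354⌋ = ⌊2188/354⌋ − ⌊2027/354⌋ = 6 − 5 = 1
n=13: ⌊(14·161+95)/354⌋ − ⌊(13·161+95)/354⌋ = ⌊2349/354⌋ − ⌊2188/354⌋ = 6 − 6 = 0
n=14: ⌊(15·161+95)/354⌋ − ⌊(14·161+95)/354⌋ = ⌊2510/354⌋ − ⌊2349/354⌋ = 7 − 6 = 1
n=15: ⌊(16·161+95)/354⌋ − ⌊(15·161+95)/354⌋ = ⌊2671/354⌋ − ⌊2510/354⌋ = 7 − 7 = 0
n=16: ⌊(17·161+95)/354⌋ − ⌊(16·161+95)/354⌋ = ⌊2832/354⌋ − ⌊2671/354⌋ = 8 − 7 = 1
n=17: ⌊(18·161+95)/354⌋ − ⌊(17·161+95)/354⌋ = ⌊2993/354⌋ − ⌊2832/354⌋ = 8 − 8 = 0
n=18: ⌊(19·161+95)/354⌋ − ⌊(18·161+95)/354⌋ = ⌊3154/354⌋ − ⌊2993/354⌋ = 8 − 8 = 0
n=19: ⌊(20·161+95)/354⌋ − ⌊(19·161+95)/354⌋ = ⌊3315/354⌋ − ⌊3154/354⌋ = 9 − 8 = 1
n=20: ⌊(21·161+95)/354⌋ − ⌊(20·161+95)/354⌋ = ⌊3476/354⌋ − ⌊3315/354⌋ = 9 − 9 = 0
n=21: ⌊(22·161+95)/354⌋ − ⌊(21·161+95)/354⌋ = ⌊3637/354⌋ − ⌊3476/354⌋ = 10 − 9 = 1
n=22: ⌊(23·161+95)/354⌋ − ⌊(22·161+95)/354⌋ = ⌊3798/354⌋ − ⌊3637/354⌋ = 10 − 10 = 0
n=23: ⌊(24·161+95)/354⌋ − ⌊(23·161+95)/354⌋ = ⌊3959/354⌋ − ⌊3798/354⌋ = 11 − 10 = 1
n=24: ⌊(25·161+95)/354⌋ − ⌊(24·161+95)/354⌋ = ⌊4120/354⌋ − ⌊3959/354⌋ = 11 − 11 = 0
n=25: ⌊(26·161+95)/354⌋ − ⌊(25·161+95)/354⌋ = ⌊4281/354⌋ − ⌊4120/354⌋ = 12 − 11 = 1
n=26: ⌊(27·161+95)/354⌋ − ⌊(26·161+95)/354⌋ = ⌊4442/354⌋ − ⌊4281/354⌋ = 12 − 12 = 0
n=27: ⌊(28·161+95)/354⌋ − ⌊(27·161+95)/354⌋ = ⌊4603/354⌋ − ⌊4442/354⌋ = 13 − 12 = 1
n=28: ⌊(29·161+95)/354⌋ − ⌊(28·161+95)/354⌋ = ⌊4764/354⌋ − ⌊4603/354⌋ = 13 − 13 = 0
n=29: ⌊(30·161+95)/354⌋ − ⌊(29·161+95)/354⌋ = ⌊4925/354⌋ − ⌊4764/354⌋ = 13 − 13 = 0
n=30: ⌊(31·161+95)/354⌋ − ⌊(30·161+95)/354⌋ = ⌊5086/354⌋ − ⌊4925/354⌋ = 14 − 13 = 1


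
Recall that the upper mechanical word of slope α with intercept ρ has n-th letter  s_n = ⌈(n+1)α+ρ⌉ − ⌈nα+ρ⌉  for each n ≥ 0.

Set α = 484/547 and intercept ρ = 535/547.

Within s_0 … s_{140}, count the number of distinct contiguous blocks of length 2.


t_n = ⌈(n·484+535)/547⌉ for n = 0 … 141:
  n=0…9: ⌈535/547⌉=1 ⌈1019/547⌉=2 ⌈1503/547⌉=3 ⌈1987/547⌉=4 ⌈2471/547⌉=5 ⌈2955/547⌉=6 ⌈3439/547⌉=7 ⌈3923/547⌉=8 ⌈4407/547⌉=9 ⌈4891/547⌉=9
  n=10…19: ⌈5375/547⌉=10 ⌈5859/547⌉=11 ⌈6343/547⌉=12 ⌈6827/547⌉=13 ⌈7311/547⌉=14 ⌈7795/547⌉=15 ⌈8279/547⌉=16 ⌈8763/547⌉=17 ⌈9247/547⌉=17 ⌈9731/547⌉=18
  n=20…29: ⌈10215/547⌉=19 ⌈10699/547⌉=20 ⌈11183/547⌉=21 ⌈11667/547⌉=22 ⌈12151/547⌉=23 ⌈12635/547⌉=24 ⌈13119/547⌉=24 ⌈13603/547⌉=25 ⌈14087/547⌉=26 ⌈14571/547⌉=27
  n=30…39: ⌈15055/547⌉=28 ⌈15539/547⌉=29 ⌈16023/547⌉=30 ⌈16507/547⌉=31 ⌈16991/547⌉=32 ⌈17475/547⌉=32 ⌈17959/547⌉=33 ⌈18443/547⌉=34 ⌈18927/547⌉=35 ⌈19411/547⌉=36
  n=40…49: ⌈19895/547⌉=37 ⌈20379/547⌉=38 ⌈20863/547⌉=39 ⌈21347/547⌉=40 ⌈21831/547⌉=40 ⌈22315/547⌉=41 ⌈22799/547⌉=42 ⌈23283/547⌉=43 ⌈23767/547⌉=44 ⌈24251/547⌉=45
  n=50…59: ⌈24735/547⌉=46 ⌈25219/547⌉=47 ⌈25703/547⌉=47 ⌈26187/547⌉=48 ⌈26671/547⌉=49 ⌈27155/547⌉=50 ⌈27639/547⌉=51 ⌈28123/547⌉=52 ⌈28607/547⌉=53 ⌈29091/547⌉=54
  n=60…69: ⌈29575/547⌉=55 ⌈30059/547⌉=55 ⌈30543/547⌉=56 ⌈31027/547⌉=57 ⌈31511/547⌉=58 ⌈31995/547⌉=59 ⌈32479/547⌉=60 ⌈32963/547⌉=61 ⌈33447/547⌉=62 ⌈33931/547⌉=63
  n=70…79: ⌈34415/547⌉=63 ⌈34899/547⌉=64 ⌈35383/547⌉=65 ⌈35867/547⌉=66 ⌈36351/547⌉=67 ⌈36835/547⌉=68 ⌈37319/547⌉=69 ⌈37803/547⌉=70 ⌈38287/547⌉=70 ⌈38771/547⌉=71
  n=80…89: ⌈39255/547⌉=72 ⌈39739/547⌉=73 ⌈40223/547⌉=74 ⌈40707/547⌉=75 ⌈41191/547⌉=76 ⌈41675/547⌉=77 ⌈42159/547⌉=78 ⌈42643/547⌉=78 ⌈43127/547⌉=79 ⌈43611/547⌉=80
  n=90…99: ⌈44095/547⌉=81 ⌈44579/547⌉=82 ⌈45063/547⌉=83 ⌈45547/547⌉=84 ⌈46031/547⌉=85 ⌈46515/547⌉=86 ⌈46999/547⌉=86 ⌈47483/547⌉=87 ⌈47967/547⌉=88 ⌈48451/547⌉=89
  n=100…109: ⌈48935/547⌉=90 ⌈49419/547⌉=91 ⌈49903/547⌉=92 ⌈50387/547⌉=93 ⌈50871/547⌉=93 ⌈51355/547⌉=94 ⌈51839/547⌉=95 ⌈52323/547⌉=96 ⌈52807/547⌉=97 ⌈53291/547⌉=98
  n=110…119: ⌈53775/547⌉=99 ⌈54259/547⌉=100 ⌈54743/547⌉=101 ⌈55227/547⌉=101 ⌈55711/547⌉=102 ⌈56195/547⌉=103 ⌈56679/547⌉=104 ⌈57163/547⌉=105 ⌈57647/547⌉=106 ⌈58131/547⌉=107
  n=120…129: ⌈58615/547⌉=108 ⌈59099/547⌉=109 ⌈59583/547⌉=109 ⌈60067/547⌉=110 ⌈60551/547⌉=111 ⌈61035/547⌉=112 ⌈61519/547⌉=113 ⌈62003/547⌉=114 ⌈62487/547⌉=115 ⌈62971/547⌉=116
  n=130…139: ⌈63455/547⌉=117 ⌈63939/547⌉=117 ⌈64423/547⌉=118 ⌈64907/547⌉=119 ⌈65391/547⌉=120 ⌈65875/547⌉=121 ⌈66359/547⌉=122 ⌈66843/547⌉=123 ⌈67327/547⌉=124 ⌈67811/547⌉=124
  n=140…141: ⌈68295/547⌉=125 ⌈68779/547⌉=126
s_n = t_(n+1) − t_n for n = 0 … 140 gives
prefix = 111111110111111110111111101111111101111111101111111011111111011111111011111110111111110111111110111111101111111101111111101111111101111111011
slide a length-2 window over [0..1] … [139..140] (140 windows); first occurrence of each distinct factor:
  [  0..  1] 11
  [  7..  8] 10
  [  8..  9] 01
  (the other 137 windows repeat one of these)
distinct factors: {01, 10, 11}
count = 3  (Sturmian bound for length 2 is 3)

3


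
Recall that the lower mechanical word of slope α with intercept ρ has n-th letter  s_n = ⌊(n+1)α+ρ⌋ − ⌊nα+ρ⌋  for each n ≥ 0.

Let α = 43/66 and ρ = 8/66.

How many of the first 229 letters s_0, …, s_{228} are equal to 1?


149

#1s = Σ_{n=0}^{228} s_n = Σ_{n=0}^{228} (⌊(n+1)α+ρ⌋ − ⌊nα+ρ⌋)
the sum telescopes: every ⌊nα+ρ⌋ with 0 < n < 229 appears once with + and once with −, leaving ⌊229α+ρ⌋ − ⌊0·α+ρ⌋
229α + ρ = (229·43 + 8) / 66 = 9855/66
ρ = 8/66
⌊9855/66⌋ = 149,  ⌊8/66⌋ = 0
#1s = 149 − 0 = 149


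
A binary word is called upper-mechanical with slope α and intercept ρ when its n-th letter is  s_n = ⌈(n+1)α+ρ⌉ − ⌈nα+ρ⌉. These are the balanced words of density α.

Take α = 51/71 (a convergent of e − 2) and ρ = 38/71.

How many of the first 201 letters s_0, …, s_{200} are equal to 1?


144

#1s = Σ_{n=0}^{200} s_n = Σ_{n=0}^{200} (⌈(n+1)α+ρ⌉ − ⌈nα+ρ⌉)
the sum telescopes: every ⌈nα+ρ⌉ with 0 < n < 201 appears once with + and once with −, leaving ⌈201α+ρ⌉ − ⌈0·α+ρ⌉
201α + ρ = (201·51 + 38) / 71 = 10289/71
ρ = 38/71
⌈10289/71⌉ = 145,  ⌈38/71⌉ = 1
#1s = 145 − 1 = 144


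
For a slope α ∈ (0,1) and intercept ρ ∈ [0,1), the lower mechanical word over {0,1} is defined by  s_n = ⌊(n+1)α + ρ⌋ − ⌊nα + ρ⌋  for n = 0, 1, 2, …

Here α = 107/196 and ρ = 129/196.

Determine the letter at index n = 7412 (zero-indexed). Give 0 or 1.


0

(n+1)α + ρ = (7413·107 + 129) / 196 = 793320/196
nα + ρ     = (7412·107 + 129) / 196 = 793213/196
⌊793320/196⌋ = 4047,  ⌊793213/196⌋ = 4047
s_{7412} = 4047 − 4047 = 0


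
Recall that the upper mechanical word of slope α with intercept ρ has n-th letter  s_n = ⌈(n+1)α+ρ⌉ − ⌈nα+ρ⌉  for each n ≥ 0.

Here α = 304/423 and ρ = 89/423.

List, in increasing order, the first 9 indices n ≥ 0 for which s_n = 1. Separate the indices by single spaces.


n=0: ⌈393/423⌉−⌈89/423⌉ = 1−1 = 0
n=1: ⌈697/423⌉−⌈393/423⌉ = 2−1 = 1  ← one
n=2: ⌈1001/423⌉−⌈697/423⌉ = 3−2 = 1  ← one
n=3: ⌈1305/423⌉−⌈1001/423⌉ = 4−3 = 1  ← one
n=4: ⌈1609/423⌉−⌈1305/423⌉ = 4−4 = 0
n=5: ⌈1913/423⌉−⌈1609/423⌉ = 5−4 = 1  ← one
n=6: ⌈2217/423⌉−⌈1913/423⌉ = 6−5 = 1  ← one
n=7: ⌈2521/423⌉−⌈2217/423⌉ = 6−6 = 0
n=8: ⌈2825/423⌉−⌈2521/423⌉ = 7−6 = 1  ← one
n=9: ⌈3129/423⌉−⌈2825/423⌉ = 8−7 = 1  ← one
n=10: ⌈3433/423⌉−⌈3129/423⌉ = 9−8 = 1  ← one
n=11: ⌈3737/423⌉−⌈3433/423⌉ = 9−9 = 0
n=12: ⌈4041/423⌉−⌈3737/423⌉ = 10−9 = 1  ← one
positions of the first 9 ones: 1 2 3 5 6 8 9 10 12

1 2 3 5 6 8 9 10 12


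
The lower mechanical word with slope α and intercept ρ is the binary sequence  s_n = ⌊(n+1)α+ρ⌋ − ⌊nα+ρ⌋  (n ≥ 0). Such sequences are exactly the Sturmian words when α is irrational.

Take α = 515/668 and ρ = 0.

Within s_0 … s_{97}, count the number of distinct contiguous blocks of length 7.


t_n = ⌊(n·515)/668⌋ for n = 0 … 98:
  n=0…9: ⌊0/668⌋=0 ⌊515/668⌋=0 ⌊1030/668⌋=1 ⌊1545/668⌋=2 ⌊2060/668⌋=3 ⌊2575/668⌋=3 ⌊3090/668⌋=4 ⌊3605/668⌋=5 ⌊4120/668⌋=6 ⌊4635/668⌋=6
  n=10…19: ⌊5150/668⌋=7 ⌊5665/668⌋=8 ⌊6180/668⌋=9 ⌊6695/668⌋=10 ⌊7210/668⌋=10 ⌊7725/668⌋=11 ⌊8240/668⌋=12 ⌊8755/668⌋=13 ⌊9270/668⌋=13 ⌊9785/668⌋=14
  n=20…29: ⌊10300/668⌋=15 ⌊10815/668⌋=16 ⌊11330/668⌋=16 ⌊11845/668⌋=17 ⌊12360/668⌋=18 ⌊12875/668⌋=19 ⌊13390/668⌋=20 ⌊13905/668⌋=20 ⌊14420/668⌋=21 ⌊14935/668⌋=22
  n=30…39: ⌊15450/668⌋=23 ⌊15965/668⌋=23 ⌊16480/668⌋=24 ⌊16995/668⌋=25 ⌊17510/668⌋=26 ⌊18025/668⌋=26 ⌊18540/668⌋=27 ⌊19055/668⌋=28 ⌊19570/668⌋=29 ⌊20085/668⌋=30
  n=40…49: ⌊20600/668⌋=30 ⌊21115/668⌋=31 ⌊21630/668⌋=32 ⌊22145/668⌋=33 ⌊22660/668⌋=33 ⌊23175/668⌋=34 ⌊23690/668⌋=35 ⌊24205/668⌋=36 ⌊24720/668⌋=37 ⌊25235/668⌋=37
  n=50…59: ⌊25750/668⌋=38 ⌊26265/668⌋=39 ⌊26780/668⌋=40 ⌊27295/668⌋=40 ⌊27810/668⌋=41 ⌊28325/668⌋=42 ⌊28840/668⌋=43 ⌊29355/668⌋=43 ⌊29870/668⌋=44 ⌊30385/668⌋=45
  n=60…69: ⌊30900/668⌋=46 ⌊31415/668⌋=47 ⌊31930/668⌋=47 ⌊32445/668⌋=48 ⌊32960/668⌋=49 ⌊33475/668⌋=50 ⌊33990/668⌋=50 ⌊34505/668⌋=51 ⌊35020/668⌋=52 ⌊35535/668⌋=53
  n=70…79: ⌊36050/668⌋=53 ⌊36565/668⌋=54 ⌊37080/668⌋=55 ⌊37595/668⌋=56 ⌊38110/668⌋=57 ⌊38625/668⌋=57 ⌊39140/668⌋=58 ⌊39655/668⌋=59 ⌊40170/668⌋=60 ⌊40685/668⌋=60
  n=80…89: ⌊41200/668⌋=61 ⌊41715/668⌋=62 ⌊42230/668⌋=63 ⌊42745/668⌋=63 ⌊43260/668⌋=64 ⌊43775/668⌋=65 ⌊44290/668⌋=66 ⌊44805/668⌋=67 ⌊45320/668⌋=67 ⌊45835/668⌋=68
  n=90…98: ⌊46350/668⌋=69 ⌊46865/668⌋=70 ⌊47380/668⌋=70 ⌊47895/668⌋=71 ⌊48410/668⌋=72 ⌊48925/668⌋=73 ⌊49440/668⌋=74 ⌊49955/668⌋=74 ⌊50470/668⌋=75
s_n = t_(n+1) − t_n for n = 0 … 97 gives
prefix = 01110111011110111011101111011101110111101110111101110111011110111011101111011101110111101110111101
slide a length-7 window over [0..6] … [91..97] (92 windows); first occurrence of each distinct factor:
  [  0..  6] 0111011
  [  1..  7] 1110111
  [  2..  8] 1101110
  [  3..  9] 1011101
  [  6.. 12] 1101111
  [  7.. 13] 1011110
  [  8.. 14] 0111101
  [  9.. 15] 1111011
  (the other 84 windows repeat one of these)
distinct factors: {0111011, 0111101, 1011101, 1011110, 1101110, 1101111, 1110111, 1111011}
count = 8  (Sturmian bound for length 7 is 8)

8


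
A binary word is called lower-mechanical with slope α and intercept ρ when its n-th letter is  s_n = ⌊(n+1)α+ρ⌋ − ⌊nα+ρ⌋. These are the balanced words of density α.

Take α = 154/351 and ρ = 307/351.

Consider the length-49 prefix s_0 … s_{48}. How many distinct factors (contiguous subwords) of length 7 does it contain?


8

t_n = ⌊(n·154+307)/351⌋ for n = 0 … 49:
  n=0…9: ⌊307/351⌋=0 ⌊461/351⌋=1 ⌊615/351⌋=1 ⌊769/351⌋=2 ⌊923/351⌋=2 ⌊1077/351⌋=3 ⌊1231/351⌋=3 ⌊1385/351⌋=3 ⌊1539/351⌋=4 ⌊1693/351⌋=4
  n=10…19: ⌊1847/351⌋=5 ⌊2001/351⌋=5 ⌊2155/351⌋=6 ⌊2309/351⌋=6 ⌊2463/351⌋=7 ⌊2617/351⌋=7 ⌊2771/351⌋=7 ⌊2925/351⌋=8 ⌊3079/351⌋=8 ⌊3233/351⌋=9
  n=20…29: ⌊3387/351⌋=9 ⌊3541/351⌋=10 ⌊3695/351⌋=10 ⌊3849/351⌋=10 ⌊4003/351⌋=11 ⌊4157/351⌋=11 ⌊4311/351⌋=12 ⌊4465/351⌋=12 ⌊4619/351⌋=13 ⌊4773/351⌋=13
  n=30…39: ⌊4927/351⌋=14 ⌊5081/351⌋=14 ⌊5235/351⌋=14 ⌊5389/351⌋=15 ⌊5543/351⌋=15 ⌊5697/351⌋=16 ⌊5851/351⌋=16 ⌊6005/351⌋=17 ⌊6159/351⌋=17 ⌊6313/351⌋=17
  n=40…49: ⌊6467/351⌋=18 ⌊6621/351⌋=18 ⌊6775/351⌋=19 ⌊6929/351⌋=19 ⌊7083/351⌋=20 ⌊7237/351⌋=20 ⌊7391/351⌋=21 ⌊7545/351⌋=21 ⌊7699/351⌋=21 ⌊7853/351⌋=22
s_n = t_(n+1) − t_n for n = 0 … 48 gives
prefix = 1010100101010100101010010101010010101001010101001
slide a length-7 window over [0..6] … [42..48] (43 windows); first occurrence of each distinct factor:
  [  0..  6] 1010100
  [  1..  7] 0101001
  [  2..  8] 1010010
  [  3..  9] 0100101
  [  4.. 10] 1001010
  [  5.. 11] 0010101
  [  6.. 12] 0101010
  [  7.. 13] 1010101
  (the other 35 windows repeat one of these)
distinct factors: {0010101, 0100101, 0101001, 0101010, 1001010, 1010010, 1010100, 1010101}
count = 8  (Sturmian bound for length 7 is 8)


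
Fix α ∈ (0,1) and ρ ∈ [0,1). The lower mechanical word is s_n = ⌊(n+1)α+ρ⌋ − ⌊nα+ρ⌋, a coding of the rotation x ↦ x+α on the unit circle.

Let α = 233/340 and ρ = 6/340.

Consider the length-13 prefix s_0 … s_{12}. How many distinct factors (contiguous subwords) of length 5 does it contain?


3

t_n = ⌊(n·233+6)/340⌋ for n = 0 … 13:
  n=0…9: ⌊6/340⌋=0 ⌊239/340⌋=0 ⌊472/340⌋=1 ⌊705/340⌋=2 ⌊938/340⌋=2 ⌊1171/340⌋=3 ⌊1404/340⌋=4 ⌊1637/340⌋=4 ⌊1870/340⌋=5 ⌊2103/340⌋=6
  n=10…13: ⌊2336/340⌋=6 ⌊2569/340⌋=7 ⌊2802/340⌋=8 ⌊3035/340⌋=8
s_n = t_(n+1) − t_n for n = 0 … 12 gives
prefix = 0110110110110
slide a length-5 window over [0..4] … [8..12] (9 windows); first occurrence of each distinct factor:
  [  0..  4] 01101
  [  1..  5] 11011
  [  2..  6] 10110
  (the other 6 windows repeat one of these)
distinct factors: {01101, 10110, 11011}
count = 3  (Sturmian bound for length 5 is 6)


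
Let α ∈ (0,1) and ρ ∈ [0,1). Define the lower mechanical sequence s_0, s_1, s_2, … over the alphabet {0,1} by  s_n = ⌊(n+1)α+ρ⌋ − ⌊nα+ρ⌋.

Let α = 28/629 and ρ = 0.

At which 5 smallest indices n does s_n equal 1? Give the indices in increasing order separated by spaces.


n=0: ⌊28/629⌋−⌊0/629⌋ = 0−0 = 0
n=1: ⌊56/629⌋−⌊28/629⌋ = 0−0 = 0
  …
n=22: ⌊644/629⌋−⌊616/629⌋ = 1−0 = 1  ← one
n=23: ⌊672/629⌋−⌊644/629⌋ = 1−1 = 0
n=24: ⌊700/629⌋−⌊672/629⌋ = 1−1 = 0
  …
n=44: ⌊1260/629⌋−⌊1232/629⌋ = 2−1 = 1  ← one
n=45: ⌊1288/629⌋−⌊1260/629⌋ = 2−2 = 0
n=46: ⌊1316/629⌋−⌊1288/629⌋ = 2−2 = 0
  …
n=67: ⌊1904/629⌋−⌊1876/629⌋ = 3−2 = 1  ← one
n=68: ⌊1932/629⌋−⌊1904/629⌋ = 3−3 = 0
n=69: ⌊1960/629⌋−⌊1932/629⌋ = 3−3 = 0
  …
n=89: ⌊2520/629⌋−⌊2492/629⌋ = 4−3 = 1  ← one
n=90: ⌊2548/629⌋−⌊2520/629⌋ = 4−4 = 0
n=91: ⌊2576/629⌋−⌊2548/629⌋ = 4−4 = 0
  …
n=112: ⌊3164/629⌋−⌊3136/629⌋ = 5−4 = 1  ← one
positions of the first 5 ones: 22 44 67 89 112

22 44 67 89 112


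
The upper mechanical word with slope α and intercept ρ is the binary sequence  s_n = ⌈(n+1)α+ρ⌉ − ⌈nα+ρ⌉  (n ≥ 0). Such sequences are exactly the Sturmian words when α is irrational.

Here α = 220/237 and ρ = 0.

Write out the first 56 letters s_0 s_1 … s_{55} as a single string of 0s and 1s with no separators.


n=0: ⌈(1·220)/237⌉ − ⌈(0·220)/237⌉ = ⌈220/237⌉ − ⌈0/237⌉ = 1 − 0 = 1
n=1: ⌈(2·220)/237⌉ − ⌈(1·220)/237⌉ = ⌈440/237⌉ − ⌈220/237⌉ = 2 − 1 = 1
n=2: ⌈(3·220)/237⌉ − ⌈(2·220)/237⌉ = ⌈660/237⌉ − ⌈440/237⌉ = 3 − 2 = 1
n=3: ⌈(4·220)/237⌉ − ⌈(3·220)/237⌉ = ⌈880/237⌉ − ⌈660/237⌉ = 4 − 3 = 1
n=4: ⌈(5·220)/237⌉ − ⌈(4·220)/237⌉ = ⌈1100/237⌉ − ⌈880/237⌉ = 5 − 4 = 1
n=5: ⌈(6·220)/237⌉ − ⌈(5·220)/237⌉ = ⌈1320/237⌉ − ⌈1100/237⌉ = 6 − 5 = 1
n=6: ⌈(7·220)/237⌉ − ⌈(6·220)/237⌉ = ⌈1540/237⌉ − ⌈1320/237⌉ = 7 − 6 = 1
n=7: ⌈(8·220)/237⌉ − ⌈(7·220)/237⌉ = ⌈1760/237⌉ − ⌈1540/237⌉ = 8 − 7 = 1
n=8: ⌈(9·220)/237⌉ − ⌈(8·220)/237⌉ = ⌈1980/237⌉ − ⌈1760/237⌉ = 9 − 8 = 1
n=9: ⌈(10·220)/237⌉ − ⌈(9·220)/237⌉ = ⌈2200/237⌉ − ⌈1980/237⌉ = 10 − 9 = 1
n=10: ⌈(11·220)/237⌉ − ⌈(10·220)/237⌉ = ⌈2420/237⌉ − ⌈2200/237⌉ = 11 − 10 = 1
n=11: ⌈(12·220)/237⌉ − ⌈(11·220)/237⌉ = ⌈2640/237⌉ − ⌈2420/237⌉ = 12 − 11 = 1
n=12: ⌈(13·220)/237⌉ − ⌈(12·220)/237⌉ = ⌈2860/237⌉ − ⌈2640/237⌉ = 13 − 12 = 1
n=13: ⌈(14·220)/237⌉ − ⌈(13·220)/237⌉ = ⌈3080/237⌉ − ⌈2860/237⌉ = 13 − 13 = 0
n=14: ⌈(15·220)/237⌉ − ⌈(14·220)/237⌉ = ⌈3300/237⌉ − ⌈3080/237⌉ = 14 − 13 = 1
n=15: ⌈(16·220)/237⌉ − ⌈(15·220)/237⌉ = ⌈3520/237⌉ − ⌈3300/237⌉ = 15 − 14 = 1
n=16: ⌈(17·220)/237⌉ − ⌈(16·220)/237⌉ = ⌈3740/237⌉ − ⌈3520/237⌉ = 16 − 15 = 1
n=17: ⌈(18·220)/237⌉ − ⌈(17·220)/237⌉ = ⌈3960/237⌉ − ⌈3740/237⌉ = 17 − 16 = 1
n=18: ⌈(19·220)/237⌉ − ⌈(18·220)/237⌉ = ⌈4180/237⌉ − ⌈3960/237⌉ = 18 − 17 = 1
n=19: ⌈(20·220)/237⌉ − ⌈(19·220)/237⌉ = ⌈4400/237⌉ − ⌈4180/237⌉ = 19 − 18 = 1
n=20: ⌈(21·220)/237⌉ − ⌈(20·220)/237⌉ = ⌈4620/237⌉ − ⌈4400/237⌉ = 20 − 19 = 1
n=21: ⌈(22·220)/237⌉ − ⌈(21·220)/237⌉ = ⌈4840/237⌉ − ⌈4620/237⌉ = 21 − 20 = 1
n=22: ⌈(23·220)/237⌉ − ⌈(22·220)/237⌉ = ⌈5060/237⌉ − ⌈4840/237⌉ = 22 − 21 = 1
n=23: ⌈(24·220)/237⌉ − ⌈(23·220)/237⌉ = ⌈5280/237⌉ − ⌈5060/237⌉ = 23 − 22 = 1
n=24: ⌈(25·220)/237⌉ − ⌈(24·220)/237⌉ = ⌈5500/237⌉ − ⌈5280/237⌉ = 24 − 23 = 1
n=25: ⌈(26·220)/237⌉ − ⌈(25·220)/237⌉ = ⌈5720/237⌉ − ⌈5500/237⌉ = 25 − 24 = 1
n=26: ⌈(27·220)/237⌉ − ⌈(26·220)/237⌉ = ⌈5940/237⌉ − ⌈5720/237⌉ = 26 − 25 = 1
n=27: ⌈(28·220)/237⌉ − ⌈(27·220)/237⌉ = ⌈6160/237⌉ − ⌈5940/237⌉ = 26 − 26 = 0
n=28: ⌈(29·220)/237⌉ − ⌈(28·220)/237⌉ = ⌈6380/237⌉ − ⌈6160/237⌉ = 27 − 26 = 1
n=29: ⌈(30·220)/237⌉ − ⌈(29·220)/237⌉ = ⌈6600/237⌉ − ⌈6380/237⌉ = 28 − 27 = 1
n=30: ⌈(31·220)/237⌉ − ⌈(30·220)/237⌉ = ⌈6820/237⌉ − ⌈6600/237⌉ = 29 − 28 = 1
n=31: ⌈(32·220)/237⌉ − ⌈(31·220)/237⌉ = ⌈7040/237⌉ − ⌈6820/237⌉ = 30 − 29 = 1
n=32: ⌈(33·220)/237⌉ − ⌈(32·220)/237⌉ = ⌈7260/237⌉ − ⌈7040/237⌉ = 31 − 30 = 1
n=33: ⌈(34·220)/237⌉ − ⌈(33·220)/237⌉ = ⌈7480/237⌉ − ⌈7260/237⌉ = 32 − 31 = 1
n=34: ⌈(35·220)/237⌉ − ⌈(34·220)/237⌉ = ⌈7700/237⌉ − ⌈7480/237⌉ = 33 − 32 = 1
n=35: ⌈(36·220)/237⌉ − ⌈(35·220)/237⌉ = ⌈7920/237⌉ − ⌈7700/237⌉ = 34 − 33 = 1
n=36: ⌈(37·220)/237⌉ − ⌈(36·220)/237⌉ = ⌈8140/237⌉ − ⌈7920/237⌉ = 35 − 34 = 1
n=37: ⌈(38·220)/237⌉ − ⌈(37·220)/237⌉ = ⌈8360/237⌉ − ⌈8140/237⌉ = 36 − 35 = 1
n=38: ⌈(39·220)/237⌉ − ⌈(38·220)/237⌉ = ⌈8580/237⌉ − ⌈8360/237⌉ = 37 − 36 = 1
n=39: ⌈(40·220)/237⌉ − ⌈(39·220)/237⌉ = ⌈8800/237⌉ − ⌈8580/237⌉ = 38 − 37 = 1
n=40: ⌈(41·220)/237⌉ − ⌈(40·220)/237⌉ = ⌈9020/237⌉ − ⌈8800/237⌉ = 39 − 38 = 1
n=41: ⌈(42·220)/237⌉ − ⌈(41·220)/237⌉ = ⌈9240/237⌉ − ⌈9020/237⌉ = 39 − 39 = 0
n=42: ⌈(43·220)/237⌉ − ⌈(42·220)/237⌉ = ⌈9460/237⌉ − ⌈9240/237⌉ = 40 − 39 = 1
n=43: ⌈(44·220)/237⌉ − ⌈(43·220)/237⌉ = ⌈9680/237⌉ − ⌈9460/237⌉ = 41 − 40 = 1
n=44: ⌈(45·220)/237⌉ − ⌈(44·220)/237⌉ = ⌈9900/237⌉ − ⌈9680/237⌉ = 42 − 41 = 1
n=45: ⌈(46·220)/237⌉ − ⌈(45·220)/237⌉ = ⌈10120/237⌉ − ⌈9900/237⌉ = 43 − 42 = 1
n=46: ⌈(47·220)/237⌉ − ⌈(46·220)/237⌉ = ⌈10340/237⌉ − ⌈10120/237⌉ = 44 − 43 = 1
n=47: ⌈(48·220)/237⌉ − ⌈(47·220)/237⌉ = ⌈10560/237⌉ − ⌈10340/237⌉ = 45 − 44 = 1
n=48: ⌈(49·220)/237⌉ − ⌈(48·220)/237⌉ = ⌈10780/237⌉ − ⌈10560/237⌉ = 46 − 45 = 1
n=49: ⌈(50·220)/237⌉ − ⌈(49·220)/237⌉ = ⌈11000/237⌉ − ⌈10780/237⌉ = 47 − 46 = 1
n=50: ⌈(51·220)/237⌉ − ⌈(50·220)/237⌉ = ⌈11220/237⌉ − ⌈11000/237⌉ = 48 − 47 = 1
n=51: ⌈(52·220)/237⌉ − ⌈(51·220)/237⌉ = ⌈11440/237⌉ − ⌈11220/237⌉ = 49 − 48 = 1
n=52: ⌈(53·220)/237⌉ − ⌈(52·220)/237⌉ = ⌈11660/237⌉ − ⌈11440/237⌉ = 50 − 49 = 1
n=53: ⌈(54·220)/237⌉ − ⌈(53·220)/237⌉ = ⌈11880/237⌉ − ⌈11660/237⌉ = 51 − 50 = 1
n=54: ⌈(55·220)/237⌉ − ⌈(54·220)/237⌉ = ⌈12100/237⌉ − ⌈11880/237⌉ = 52 − 51 = 1
n=55: ⌈(56·220)/237⌉ − ⌈(55·220)/237⌉ = ⌈12320/237⌉ − ⌈12100/237⌉ = 52 − 52 = 0

11111111111110111111111111101111111111111011111111111110


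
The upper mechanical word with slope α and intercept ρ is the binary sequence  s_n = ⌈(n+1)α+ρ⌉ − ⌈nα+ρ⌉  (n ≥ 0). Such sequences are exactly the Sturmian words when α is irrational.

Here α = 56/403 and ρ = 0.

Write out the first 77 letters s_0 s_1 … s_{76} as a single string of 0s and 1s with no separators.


n=0: ⌈(1·56)/403⌉ − ⌈(0·56)/403⌉ = ⌈56/403⌉ − ⌈0/403⌉ = 1 − 0 = 1
n=1: ⌈(2·56)/403⌉ − ⌈(1·56)/403⌉ = ⌈112/403⌉ − ⌈56/403⌉ = 1 − 1 = 0
n=2: ⌈(3·56)/403⌉ − ⌈(2·56)/403⌉ = ⌈168/403⌉ − ⌈112/403⌉ = 1 − 1 = 0
n=3: ⌈(4·56)/403⌉ − ⌈(3·56)/403⌉ = ⌈224/403⌉ − ⌈168/403⌉ = 1 − 1 = 0
n=4: ⌈(5·56)/403⌉ − ⌈(4·56)/403⌉ = ⌈280/403⌉ − ⌈224/403⌉ = 1 − 1 = 0
n=5: ⌈(6·56)/403⌉ − ⌈(5·56)/403⌉ = ⌈336/403⌉ − ⌈280/403⌉ = 1 − 1 = 0
n=6: ⌈(7·56)/403⌉ − ⌈(6·56)/403⌉ = ⌈392/403⌉ − ⌈336/403⌉ = 1 − 1 = 0
n=7: ⌈(8·56)/403⌉ − ⌈(7·56)/403⌉ = ⌈448/403⌉ − ⌈392/403⌉ = 2 − 1 = 1
n=8: ⌈(9·56)/403⌉ − ⌈(8·56)/403⌉ = ⌈504/403⌉ − ⌈448/403⌉ = 2 − 2 = 0
n=9: ⌈(10·56)/403⌉ − ⌈(9·56)/403⌉ = ⌈560/403⌉ − ⌈504/403⌉ = 2 − 2 = 0
n=10: ⌈(11·56)/403⌉ − ⌈(10·56)/403⌉ = ⌈616/403⌉ − ⌈560/403⌉ = 2 − 2 = 0
n=11: ⌈(12·56)/403⌉ − ⌈(11·56)/403⌉ = ⌈672/403⌉ − ⌈616/403⌉ = 2 − 2 = 0
n=12: ⌈(13·56)/403⌉ − ⌈(12·56)/403⌉ = ⌈728/403⌉ − ⌈672/403⌉ = 2 − 2 = 0
n=13: ⌈(14·56)/403⌉ − ⌈(13·56)/403⌉ = ⌈784/403⌉ − ⌈728/403⌉ = 2 − 2 = 0
n=14: ⌈(15·56)/403⌉ − ⌈(14·56)/403⌉ = ⌈840/403⌉ − ⌈784/403⌉ = 3 − 2 = 1
n=15: ⌈(16·56)/403⌉ − ⌈(15·56)/403⌉ = ⌈896/403⌉ − ⌈840/403⌉ = 3 − 3 = 0
n=16: ⌈(17·56)/403⌉ − ⌈(16·56)/403⌉ = ⌈952/403⌉ − ⌈896/403⌉ = 3 − 3 = 0
n=17: ⌈(18·56)/403⌉ − ⌈(17·56)/403⌉ = ⌈1008/403⌉ − ⌈952/403⌉ = 3 − 3 = 0
n=18: ⌈(19·56)/403⌉ − ⌈(18·56)/403⌉ = ⌈1064/403⌉ − ⌈1008/403⌉ = 3 − 3 = 0
n=19: ⌈(20·56)/403⌉ − ⌈(19·56)/403⌉ = ⌈1120/403⌉ − ⌈1064/403⌉ = 3 − 3 = 0
n=20: ⌈(21·56)/403⌉ − ⌈(20·56)/403⌉ = ⌈1176/403⌉ − ⌈1120/403⌉ = 3 − 3 = 0
n=21: ⌈(22·56)/403⌉ − ⌈(21·56)/403⌉ = ⌈1232/403⌉ − ⌈1176/403⌉ = 4 − 3 = 1
n=22: ⌈(23·56)/403⌉ − ⌈(22·56)/403⌉ = ⌈1288/403⌉ − ⌈1232/403⌉ = 4 − 4 = 0
n=23: ⌈(24·56)/403⌉ − ⌈(23·56)/403⌉ = ⌈1344/403⌉ − ⌈1288/403⌉ = 4 − 4 = 0
n=24: ⌈(25·56)/403⌉ − ⌈(24·56)/403⌉ = ⌈1400/403⌉ − ⌈1344/403⌉ = 4 − 4 = 0
n=25: ⌈(26·56)/403⌉ − ⌈(25·56)/403⌉ = ⌈1456/403⌉ − ⌈1400/403⌉ = 4 − 4 = 0
n=26: ⌈(27·56)/403⌉ − ⌈(26·56)/403⌉ = ⌈1512/403⌉ − ⌈1456/403⌉ = 4 − 4 = 0
n=27: ⌈(28·56)/403⌉ − ⌈(27·56)/403⌉ = ⌈1568/403⌉ − ⌈1512/403⌉ = 4 − 4 = 0
n=28: ⌈(29·56)/403⌉ − ⌈(28·56)/403⌉ = ⌈1624/403⌉ − ⌈1568/403⌉ = 5 − 4 = 1
n=29: ⌈(30·56)/403⌉ − ⌈(29·56)/403⌉ = ⌈1680/403⌉ − ⌈1624/403⌉ = 5 − 5 = 0
n=30: ⌈(31·56)/403⌉ − ⌈(30·56)/403⌉ = ⌈1736/403⌉ − ⌈1680/403⌉ = 5 − 5 = 0
n=31: ⌈(32·56)/403⌉ − ⌈(31·56)/403⌉ = ⌈1792/403⌉ − ⌈1736/403⌉ = 5 − 5 = 0
n=32: ⌈(33·56)/403⌉ − ⌈(32·56)/403⌉ = ⌈1848/403⌉ − ⌈1792/403⌉ = 5 − 5 = 0
n=33: ⌈(34·56)/403⌉ − ⌈(33·56)/403⌉ = ⌈1904/403⌉ − ⌈1848/403⌉ = 5 − 5 = 0
n=34: ⌈(35·56)/403⌉ − ⌈(34·56)/403⌉ = ⌈1960/403⌉ − ⌈1904/403⌉ = 5 − 5 = 0
n=35: ⌈(36·56)/403⌉ − ⌈(35·56)/403⌉ = ⌈2016/403⌉ − ⌈1960/403⌉ = 6 − 5 = 1
n=36: ⌈(37·56)/403⌉ − ⌈(36·56)/403⌉ = ⌈2072/403⌉ − ⌈2016/403⌉ = 6 − 6 = 0
n=37: ⌈(38·56)/403⌉ − ⌈(37·56)/403⌉ = ⌈2128/403⌉ − ⌈2072/403⌉ = 6 − 6 = 0
n=38: ⌈(39·56)/403⌉ − ⌈(38·56)/403⌉ = ⌈2184/403⌉ − ⌈2128/403⌉ = 6 − 6 = 0
n=39: ⌈(40·56)/403⌉ − ⌈(39·56)/403⌉ = ⌈2240/403⌉ − ⌈2184/403⌉ = 6 − 6 = 0
n=40: ⌈(41·56)/403⌉ − ⌈(40·56)/403⌉ = ⌈2296/403⌉ − ⌈2240/403⌉ = 6 − 6 = 0
n=41: ⌈(42·56)/403⌉ − ⌈(41·56)/403⌉ = ⌈2352/403⌉ − ⌈2296/403⌉ = 6 − 6 = 0
n=42: ⌈(43·56)/403⌉ − ⌈(42·56)/403⌉ = ⌈2408/403⌉ − ⌈2352/403⌉ = 6 − 6 = 0
n=43: ⌈(44·56)/403⌉ − ⌈(43·56)/403⌉ = ⌈2464/403⌉ − ⌈2408/403⌉ = 7 − 6 = 1
n=44: ⌈(45·56)/403⌉ − ⌈(44·56)/403⌉ = ⌈2520/403⌉ − ⌈2464/403⌉ = 7 − 7 = 0
n=45: ⌈(46·56)/403⌉ − ⌈(45·56)/403⌉ = ⌈2576/403⌉ − ⌈2520/403⌉ = 7 − 7 = 0
n=46: ⌈(47·56)/403⌉ − ⌈(46·56)/403⌉ = ⌈2632/403⌉ − ⌈2576/403⌉ = 7 − 7 = 0
n=47: ⌈(48·56)/403⌉ − ⌈(47·56)/403⌉ = ⌈2688/403⌉ − ⌈2632/403⌉ = 7 − 7 = 0
n=48: ⌈(49·56)/403⌉ − ⌈(48·56)/403⌉ = ⌈2744/403⌉ − ⌈2688/403⌉ = 7 − 7 = 0
n=49: ⌈(50·56)/403⌉ − ⌈(49·56)/403⌉ = ⌈2800/403⌉ − ⌈2744/403⌉ = 7 − 7 = 0
n=50: ⌈(51·56)/403⌉ − ⌈(50·56)/403⌉ = ⌈2856/403⌉ − ⌈2800/403⌉ = 8 − 7 = 1
n=51: ⌈(52·56)/403⌉ − ⌈(51·56)/403⌉ = ⌈2912/403⌉ − ⌈2856/403⌉ = 8 − 8 = 0
n=52: ⌈(53·56)/403⌉ − ⌈(52·56)/403⌉ = ⌈2968/403⌉ − ⌈2912/403⌉ = 8 − 8 = 0
n=53: ⌈(54·56)/403⌉ − ⌈(53·56)/403⌉ = ⌈3024/403⌉ − ⌈2968/403⌉ = 8 − 8 = 0
n=54: ⌈(55·56)/403⌉ − ⌈(54·56)/403⌉ = ⌈3080/403⌉ − ⌈3024/403⌉ = 8 − 8 = 0
n=55: ⌈(56·56)/403⌉ − ⌈(55·56)/403⌉ = ⌈3136/403⌉ − ⌈3080/403⌉ = 8 − 8 = 0
n=56: ⌈(57·56)/403⌉ − ⌈(56·56)/403⌉ = ⌈3192/403⌉ − ⌈3136/403⌉ = 8 − 8 = 0
n=57: ⌈(58·56)/403⌉ − ⌈(57·56)/403⌉ = ⌈3248/403⌉ − ⌈3192/403⌉ = 9 − 8 = 1
n=58: ⌈(59·56)/403⌉ − ⌈(58·56)/403⌉ = ⌈3304/403⌉ − ⌈3248/403⌉ = 9 − 9 = 0
n=59: ⌈(60·56)/403⌉ − ⌈(59·56)/403⌉ = ⌈3360/403⌉ − ⌈3304/403⌉ = 9 − 9 = 0
n=60: ⌈(61·56)/403⌉ − ⌈(60·56)/403⌉ = ⌈3416/403⌉ − ⌈3360/403⌉ = 9 − 9 = 0
n=61: ⌈(62·56)/403⌉ − ⌈(61·56)/403⌉ = ⌈3472/403⌉ − ⌈3416/403⌉ = 9 − 9 = 0
n=62: ⌈(63·56)/403⌉ − ⌈(62·56)/403⌉ = ⌈3528/403⌉ − ⌈3472/403⌉ = 9 − 9 = 0
n=63: ⌈(64·56)/403⌉ − ⌈(63·56)/403⌉ = ⌈3584/403⌉ − ⌈3528/403⌉ = 9 − 9 = 0
n=64: ⌈(65·56)/403⌉ − ⌈(64·56)/403⌉ = ⌈3640/403⌉ − ⌈3584/403⌉ = 10 − 9 = 1
n=65: ⌈(66·56)/403⌉ − ⌈(65·56)/403⌉ = ⌈3696/403⌉ − ⌈3640/403⌉ = 10 − 10 = 0
n=66: ⌈(67·56)/403⌉ − ⌈(66·56)/403⌉ = ⌈3752/403⌉ − ⌈3696/403⌉ = 10 − 10 = 0
n=67: ⌈(68·56)/403⌉ − ⌈(67·56)/403⌉ = ⌈3808/403⌉ − ⌈3752/403⌉ = 10 − 10 = 0
n=68: ⌈(69·56)/403⌉ − ⌈(68·56)/403⌉ = ⌈3864/403⌉ − ⌈3808/403⌉ = 10 − 10 = 0
n=69: ⌈(70·56)/403⌉ − ⌈(69·56)/403⌉ = ⌈3920/403⌉ − ⌈3864/403⌉ = 10 − 10 = 0
n=70: ⌈(71·56)/403⌉ − ⌈(70·56)/403⌉ = ⌈3976/403⌉ − ⌈3920/403⌉ = 10 − 10 = 0
n=71: ⌈(72·56)/403⌉ − ⌈(71·56)/403⌉ = ⌈4032/403⌉ − ⌈3976/403⌉ = 11 − 10 = 1
n=72: ⌈(73·56)/403⌉ − ⌈(72·56)/403⌉ = ⌈4088/403⌉ − ⌈4032/403⌉ = 11 − 11 = 0
n=73: ⌈(74·56)/403⌉ − ⌈(73·56)/403⌉ = ⌈4144/403⌉ − ⌈4088/403⌉ = 11 − 11 = 0
n=74: ⌈(75·56)/403⌉ − ⌈(74·56)/403⌉ = ⌈4200/403⌉ − ⌈4144/403⌉ = 11 − 11 = 0
n=75: ⌈(76·56)/403⌉ − ⌈(75·56)/403⌉ = ⌈4256/403⌉ − ⌈4200/403⌉ = 11 − 11 = 0
n=76: ⌈(77·56)/403⌉ − ⌈(76·56)/403⌉ = ⌈4312/403⌉ − ⌈4256/403⌉ = 11 − 11 = 0

10000001000000100000010000001000000100000001000000100000010000001000000100000
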